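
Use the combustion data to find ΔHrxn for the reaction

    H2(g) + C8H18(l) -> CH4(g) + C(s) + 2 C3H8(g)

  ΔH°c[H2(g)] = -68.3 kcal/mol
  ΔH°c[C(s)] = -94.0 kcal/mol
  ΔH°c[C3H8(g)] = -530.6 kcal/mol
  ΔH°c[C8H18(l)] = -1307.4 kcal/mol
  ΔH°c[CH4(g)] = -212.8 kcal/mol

Using ΔH = Σ nΔHc°(reactants) − Σ nΔHc°(products):
= [1·(-68.3) + 1·(-1307.4)] − [1·(-212.8) + 1·(-94.0) + 2·(-530.6)]
= -7.7 kcal/mol

ΔHrxn = -7.7 kcal/mol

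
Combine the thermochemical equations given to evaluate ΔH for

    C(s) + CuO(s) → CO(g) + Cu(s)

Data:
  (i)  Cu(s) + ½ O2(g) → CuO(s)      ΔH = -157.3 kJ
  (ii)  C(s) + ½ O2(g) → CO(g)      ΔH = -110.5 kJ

ΔH = 46.8 kJ

(i) reversed (CuO(s) must end up as a reactant): +157.3 kJ
(ii) as written (CO(g) already on the product side): -110.5 kJ
ΔH = (-1)·(-157.3) + (1)·(-110.5) = 46.8 kJ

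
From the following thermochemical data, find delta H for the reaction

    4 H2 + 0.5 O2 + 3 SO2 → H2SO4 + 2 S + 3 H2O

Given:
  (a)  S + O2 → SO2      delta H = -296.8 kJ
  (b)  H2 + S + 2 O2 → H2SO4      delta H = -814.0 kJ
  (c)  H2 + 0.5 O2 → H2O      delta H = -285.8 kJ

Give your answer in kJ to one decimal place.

(a) reversed and × 3 (reverse to put SO2 on the reactant side; scale by 3 for the 3 SO2): (-3)·(-296.8) = +890.4 kJ
(b) as written (H2SO4 already on the product side): -814.0 kJ
(c) × 3 (scale by 3 for the 3 H2O): (3)·(-285.8) = -857.4 kJ
Summing the manipulated equations, delta H = (-3)·(-296.8) + (1)·(-814.0) + (3)·(-285.8) = -781.0 kJ

delta H = -781.0 kJ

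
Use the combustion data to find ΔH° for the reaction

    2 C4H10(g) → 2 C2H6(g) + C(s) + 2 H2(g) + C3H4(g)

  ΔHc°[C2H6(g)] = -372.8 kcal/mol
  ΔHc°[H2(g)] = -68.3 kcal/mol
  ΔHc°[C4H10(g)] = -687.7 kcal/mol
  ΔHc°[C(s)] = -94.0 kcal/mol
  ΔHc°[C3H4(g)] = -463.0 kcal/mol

ΔH° = 63.8 kcal/mol

Using ΔH = Σ nΔHc°(reactants) − Σ nΔHc°(products):
= [2·(-687.7)] − [2·(-372.8) + 1·(-94.0) + 2·(-68.3) + 1·(-463.0)]
= 63.8 kcal/mol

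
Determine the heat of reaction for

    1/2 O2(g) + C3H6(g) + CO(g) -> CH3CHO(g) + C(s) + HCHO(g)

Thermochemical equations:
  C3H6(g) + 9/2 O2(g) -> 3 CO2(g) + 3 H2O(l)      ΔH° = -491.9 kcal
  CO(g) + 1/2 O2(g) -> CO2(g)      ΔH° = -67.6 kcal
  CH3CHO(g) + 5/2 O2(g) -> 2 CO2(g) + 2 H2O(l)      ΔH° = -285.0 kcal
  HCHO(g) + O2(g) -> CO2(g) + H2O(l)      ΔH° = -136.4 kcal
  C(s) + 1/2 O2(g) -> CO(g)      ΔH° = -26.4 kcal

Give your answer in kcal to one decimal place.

equation 1 as written: -491.9 kcal
equation 2: not needed.
equation 3 reversed: +285.0 kcal
equation 4 reversed: +136.4 kcal
equation 5 reversed: +26.4 kcal
Since enthalpy is a state function, ΔH° = (-491.9) + (+285.0) + (+136.4) + (+26.4) = -44.1 kcal

ΔH° = -44.1 kcal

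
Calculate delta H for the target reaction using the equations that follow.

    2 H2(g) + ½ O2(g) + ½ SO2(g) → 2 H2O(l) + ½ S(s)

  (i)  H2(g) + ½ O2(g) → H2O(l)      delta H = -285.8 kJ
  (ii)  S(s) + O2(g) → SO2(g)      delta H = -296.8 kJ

delta H = -423.2 kJ

(i) × 2 (×2 to match 2 H2O(l) in the target): (2)·(-285.8) = -571.6 kJ
(ii) reversed and × 1/2 (reverse to put SO2(g) on the reactant side; scale by 1/2 for the 1/2 SO2(g)): (-1/2)·(-296.8) = +148.4 kJ
Summing the manipulated equations, delta H = (2)·(-285.8) + (-1/2)·(-296.8) = -423.2 kJ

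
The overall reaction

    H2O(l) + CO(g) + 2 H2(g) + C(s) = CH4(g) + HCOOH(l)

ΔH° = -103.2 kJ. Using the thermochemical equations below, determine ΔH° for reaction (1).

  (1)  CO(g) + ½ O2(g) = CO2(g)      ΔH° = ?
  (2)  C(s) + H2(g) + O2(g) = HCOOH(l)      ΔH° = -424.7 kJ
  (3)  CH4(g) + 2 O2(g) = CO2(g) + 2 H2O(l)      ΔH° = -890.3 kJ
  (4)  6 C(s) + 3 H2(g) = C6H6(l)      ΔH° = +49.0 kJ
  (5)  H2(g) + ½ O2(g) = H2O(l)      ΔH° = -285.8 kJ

ΔH° = -283.0 kJ

(1) as written (CO(g) already on the reactant side): contributes x
(2) as written (HCOOH(l) already on the product side): -424.7 kJ
(3) reversed (reverse to put CH4(g) on the product side): +890.3 kJ
(4): not needed (C6H6(l) appears nowhere else).
(5) as written: -285.8 kJ
-103.2 = (-424.7) + (+890.3) + (-285.8) + x
x = (-103.2 − (+179.8)) / (1) = -283.0 kJ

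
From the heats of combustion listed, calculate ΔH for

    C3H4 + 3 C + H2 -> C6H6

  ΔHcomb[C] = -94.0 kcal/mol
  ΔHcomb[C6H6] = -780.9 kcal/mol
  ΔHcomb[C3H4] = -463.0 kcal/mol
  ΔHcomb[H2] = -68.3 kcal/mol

With combustion enthalpies, reactants minus products:
= [1·(-463.0) + 3·(-94.0) + 1·(-68.3)] − [1·(-780.9)]
= -32.4 kcal/mol

ΔH = -32.4 kcal/mol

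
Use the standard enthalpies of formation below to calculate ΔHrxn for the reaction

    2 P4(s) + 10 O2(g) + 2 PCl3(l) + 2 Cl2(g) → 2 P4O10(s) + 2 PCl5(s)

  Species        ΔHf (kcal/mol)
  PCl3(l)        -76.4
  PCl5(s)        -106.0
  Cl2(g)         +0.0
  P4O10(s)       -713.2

ΔHrxn = -1485.6 kcal/mol

ΔH°rxn = Σ nΔHf°(products) − Σ nΔHf°(reactants).
Products: 2·(-713.2) + 2·(-106.0) = -1638.4
Reactants: 2·(+0.0) + 10·(+0.0) + 2·(-76.4) + 2·(+0.0) = -152.8
ΔHrxn = (-1638.4) − (-152.8) = -1485.6 kcal/mol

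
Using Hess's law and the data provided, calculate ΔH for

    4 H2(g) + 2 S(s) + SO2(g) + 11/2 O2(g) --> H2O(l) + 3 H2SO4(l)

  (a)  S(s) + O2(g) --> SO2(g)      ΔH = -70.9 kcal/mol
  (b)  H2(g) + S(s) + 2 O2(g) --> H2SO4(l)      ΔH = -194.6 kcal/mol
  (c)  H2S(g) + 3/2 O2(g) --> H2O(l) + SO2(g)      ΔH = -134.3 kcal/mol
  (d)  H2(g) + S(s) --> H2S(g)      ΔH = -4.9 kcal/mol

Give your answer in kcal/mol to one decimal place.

(a) reversed and × 2: (-2)·(-70.9) = +141.8 kcal/mol
(b) × 3 (×3 to match 3 H2SO4(l) in the target): (3)·(-194.6) = -583.8 kcal/mol
(c) as written (H2O(l) already on the product side): -134.3 kcal/mol
(d) as written: -4.9 kcal/mol
ΔH = (-2)·(-70.9) + (3)·(-194.6) + (1)·(-134.3) + (1)·(-4.9) = -581.2 kcal/mol

ΔH = -581.2 kcal/mol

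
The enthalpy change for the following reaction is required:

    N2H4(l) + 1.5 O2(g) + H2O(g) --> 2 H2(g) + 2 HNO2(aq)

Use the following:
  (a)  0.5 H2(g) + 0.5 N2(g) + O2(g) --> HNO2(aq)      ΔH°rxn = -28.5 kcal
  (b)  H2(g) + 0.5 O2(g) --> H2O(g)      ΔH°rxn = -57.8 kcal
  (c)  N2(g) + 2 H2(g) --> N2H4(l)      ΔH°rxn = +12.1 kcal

ΔH°rxn = -11.3 kcal

(a) × 2: (2)·(-28.5) = -57.0 kcal
(b) reversed: +57.8 kcal
(c) reversed: -12.1 kcal
Combining the equations, ΔH°rxn = (-57.0) + (+57.8) + (-12.1) = -11.3 kcal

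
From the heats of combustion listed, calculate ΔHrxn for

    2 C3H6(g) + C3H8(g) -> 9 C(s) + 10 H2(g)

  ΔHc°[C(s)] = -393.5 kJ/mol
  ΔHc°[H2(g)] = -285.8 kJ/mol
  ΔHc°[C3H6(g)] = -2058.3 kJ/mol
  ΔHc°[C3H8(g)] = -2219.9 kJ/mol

With combustion enthalpies, reactants minus products:
= [2·(-2058.3) + 1·(-2219.9)] − [9·(-393.5) + 10·(-285.8)]
= 63.0 kJ/mol

ΔHrxn = 63.0 kJ/mol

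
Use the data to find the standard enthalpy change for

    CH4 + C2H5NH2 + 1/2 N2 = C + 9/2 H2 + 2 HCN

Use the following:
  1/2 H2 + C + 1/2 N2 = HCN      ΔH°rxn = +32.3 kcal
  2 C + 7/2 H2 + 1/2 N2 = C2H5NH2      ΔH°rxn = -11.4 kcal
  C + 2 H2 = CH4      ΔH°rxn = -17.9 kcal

equation 1 × 2 (scale by 2 for the 2 HCN): (2)·(+32.3) = +64.6 kcal
equation 2 reversed (reverse to put C2H5NH2 on the reactant side): +11.4 kcal
equation 3 reversed (CH4 must end up as a reactant): +17.9 kcal
Summing the manipulated equations, ΔH°rxn = (2)·(+32.3) + (-1)·(-11.4) + (-1)·(-17.9) = 93.9 kcal

ΔH°rxn = 93.9 kcal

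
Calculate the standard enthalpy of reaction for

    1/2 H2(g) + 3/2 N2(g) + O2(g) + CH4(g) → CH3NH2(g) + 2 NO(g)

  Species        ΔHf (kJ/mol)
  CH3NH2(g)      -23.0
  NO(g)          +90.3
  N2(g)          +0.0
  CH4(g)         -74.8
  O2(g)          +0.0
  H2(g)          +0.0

ΔH_rxn = 232.4 kJ/mol

ΔH°rxn = Σ nΔHf°(products) − Σ nΔHf°(reactants).
Products: 1·(-23.0) + 2·(+90.3) = +157.6
Reactants: 1/2·(+0.0) + 3/2·(+0.0) + 1·(+0.0) + 1·(-74.8) = -74.8
ΔH_rxn = (+157.6) − (-74.8) = 232.4 kJ/mol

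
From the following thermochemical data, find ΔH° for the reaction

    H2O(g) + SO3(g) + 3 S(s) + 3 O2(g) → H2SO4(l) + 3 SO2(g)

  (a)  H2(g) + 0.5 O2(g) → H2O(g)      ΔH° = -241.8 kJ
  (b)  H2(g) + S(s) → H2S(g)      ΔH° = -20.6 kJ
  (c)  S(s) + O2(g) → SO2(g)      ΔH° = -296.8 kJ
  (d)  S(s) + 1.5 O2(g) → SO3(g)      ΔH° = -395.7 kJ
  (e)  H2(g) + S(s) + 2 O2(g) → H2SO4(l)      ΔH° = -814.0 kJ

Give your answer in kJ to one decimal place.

ΔH° = -1066.9 kJ

(a) reversed (reverse to put H2O(g) on the reactant side): +241.8 kJ
(b): not needed (H2S(g) appears nowhere else).
(c) × 3 (×3 to match 3 SO2(g) in the target): (3)·(-296.8) = -890.4 kJ
(d) reversed (SO3(g) must end up as a reactant): +395.7 kJ
(e) as written (H2SO4(l) already on the product side): -814.0 kJ
Summing the manipulated equations, ΔH° = (+241.8) + (-890.4) + (+395.7) + (-814.0) = -1066.9 kJ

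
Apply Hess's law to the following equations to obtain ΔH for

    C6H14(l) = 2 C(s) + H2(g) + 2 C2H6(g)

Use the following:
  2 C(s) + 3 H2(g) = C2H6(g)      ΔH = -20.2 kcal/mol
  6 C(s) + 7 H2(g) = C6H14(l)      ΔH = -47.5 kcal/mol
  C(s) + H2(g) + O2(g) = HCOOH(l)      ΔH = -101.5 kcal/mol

equation 1 × 2: (2)·(-20.2) = -40.4 kcal/mol
equation 2 reversed: +47.5 kcal/mol
equation 3: not needed.
Combining the equations, ΔH = (2)·(-20.2) + (-1)·(-47.5) = 7.1 kcal/mol

ΔH = 7.1 kcal/mol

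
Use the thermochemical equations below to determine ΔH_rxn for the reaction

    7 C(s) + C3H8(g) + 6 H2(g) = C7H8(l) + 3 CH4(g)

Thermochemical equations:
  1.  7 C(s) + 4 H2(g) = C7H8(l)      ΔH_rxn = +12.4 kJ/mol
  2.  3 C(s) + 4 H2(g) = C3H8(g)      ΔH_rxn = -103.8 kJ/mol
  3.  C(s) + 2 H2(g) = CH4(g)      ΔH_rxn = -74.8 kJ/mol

ΔH_rxn = -108.2 kJ/mol

eq. 1 as written: +12.4 kJ/mol
eq. 2 reversed: +103.8 kJ/mol
eq. 3 × 3: (3)·(-74.8) = -224.4 kJ/mol
By Hess's law, ΔH_rxn = (1)·(+12.4) + (-1)·(-103.8) + (3)·(-74.8) = -108.2 kJ/mol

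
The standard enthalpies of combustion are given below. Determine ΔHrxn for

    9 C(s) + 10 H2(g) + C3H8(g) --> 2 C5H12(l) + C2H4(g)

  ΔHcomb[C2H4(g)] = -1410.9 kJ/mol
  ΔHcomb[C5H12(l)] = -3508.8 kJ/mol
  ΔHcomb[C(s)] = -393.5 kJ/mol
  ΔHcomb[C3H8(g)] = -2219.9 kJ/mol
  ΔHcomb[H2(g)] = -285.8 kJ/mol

ΔHrxn = -190.9 kJ/mol

With combustion enthalpies, reactants minus products:
= [9·(-393.5) + 10·(-285.8) + 1·(-2219.9)] − [2·(-3508.8) + 1·(-1410.9)]
= -190.9 kJ/mol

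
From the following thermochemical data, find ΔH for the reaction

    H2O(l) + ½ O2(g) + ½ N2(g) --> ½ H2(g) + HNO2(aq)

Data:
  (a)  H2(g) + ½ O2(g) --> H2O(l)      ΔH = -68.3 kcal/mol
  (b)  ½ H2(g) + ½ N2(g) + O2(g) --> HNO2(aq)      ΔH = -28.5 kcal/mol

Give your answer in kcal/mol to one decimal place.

ΔH = 39.8 kcal/mol

(a) reversed: +68.3 kcal/mol
(b) as written: -28.5 kcal/mol
ΔH = (+68.3) + (-28.5) = 39.8 kcal/mol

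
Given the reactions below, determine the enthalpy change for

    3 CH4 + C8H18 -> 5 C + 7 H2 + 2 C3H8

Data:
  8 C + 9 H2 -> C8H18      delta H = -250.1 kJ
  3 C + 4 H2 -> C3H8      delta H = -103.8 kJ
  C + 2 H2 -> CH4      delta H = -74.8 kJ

equation 1 reversed: +250.1 kJ
equation 2 × 2: (2)·(-103.8) = -207.6 kJ
equation 3 reversed and × 3: (-3)·(-74.8) = +224.4 kJ
Combining the equations, delta H = (+250.1) + (-207.6) + (+224.4) = 266.9 kJ

delta H = 266.9 kJ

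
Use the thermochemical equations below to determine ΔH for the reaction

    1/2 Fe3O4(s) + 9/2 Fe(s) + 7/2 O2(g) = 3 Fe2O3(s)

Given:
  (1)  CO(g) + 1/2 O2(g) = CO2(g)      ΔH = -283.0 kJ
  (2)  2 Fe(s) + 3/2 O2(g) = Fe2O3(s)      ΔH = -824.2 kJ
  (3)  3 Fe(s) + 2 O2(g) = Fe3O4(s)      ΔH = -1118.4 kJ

ΔH = -1913.4 kJ

(1): not needed.
(2) × 3: (3)·(-824.2) = -2472.6 kJ
(3) reversed and × 1/2: (-1/2)·(-1118.4) = +559.2 kJ
By Hess's law, ΔH = (-2472.6) + (+559.2) = -1913.4 kJ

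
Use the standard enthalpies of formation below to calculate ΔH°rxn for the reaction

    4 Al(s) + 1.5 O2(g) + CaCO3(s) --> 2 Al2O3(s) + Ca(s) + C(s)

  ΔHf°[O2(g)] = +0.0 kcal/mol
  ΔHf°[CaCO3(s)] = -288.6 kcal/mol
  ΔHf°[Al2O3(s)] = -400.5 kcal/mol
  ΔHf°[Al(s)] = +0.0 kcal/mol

ΔH°rxn = Σ nΔHf°(products) − Σ nΔHf°(reactants).
Products: 2·(-400.5) + 1·(+0.0) + 1·(+0.0) = -801.0
Reactants: 4·(+0.0) + 3/2·(+0.0) + 1·(-288.6) = -288.6
ΔH°rxn = (-801.0) − (-288.6) = -512.4 kcal/mol

ΔH°rxn = -512.4 kcal/mol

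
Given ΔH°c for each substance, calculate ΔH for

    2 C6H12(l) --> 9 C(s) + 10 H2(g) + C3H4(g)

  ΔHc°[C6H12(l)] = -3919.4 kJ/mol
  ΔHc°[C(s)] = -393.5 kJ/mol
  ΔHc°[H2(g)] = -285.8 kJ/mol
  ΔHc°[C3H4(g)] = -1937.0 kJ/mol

With combustion enthalpies, reactants minus products:
= [2·(-3919.4)] − [9·(-393.5) + 10·(-285.8) + 1·(-1937.0)]
= 497.7 kJ/mol

ΔH = 497.7 kJ/mol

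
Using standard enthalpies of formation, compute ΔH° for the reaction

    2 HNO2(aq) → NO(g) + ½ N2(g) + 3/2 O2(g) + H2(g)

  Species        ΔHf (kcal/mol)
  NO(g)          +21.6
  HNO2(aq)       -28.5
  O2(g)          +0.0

ΔH°rxn = Σ nΔHf°(products) − Σ nΔHf°(reactants).
Products: 1·(+21.6) + 1/2·(+0.0) + 3/2·(+0.0) + 1·(+0.0) = +21.6
Reactants: 2·(-28.5) = -57.0
ΔH° = (+21.6) − (-57.0) = 78.6 kcal/mol

ΔH° = 78.6 kcal/mol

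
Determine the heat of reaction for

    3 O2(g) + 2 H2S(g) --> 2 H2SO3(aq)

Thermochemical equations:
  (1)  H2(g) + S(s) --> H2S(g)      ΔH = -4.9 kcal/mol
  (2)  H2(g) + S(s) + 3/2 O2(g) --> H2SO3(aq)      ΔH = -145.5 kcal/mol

(1) reversed and × 2: (-2)·(-4.9) = +9.8 kcal/mol
(2) × 2: (2)·(-145.5) = -291.0 kcal/mol
ΔH = (+9.8) + (-291.0) = -281.2 kcal/mol

ΔH = -281.2 kcal/mol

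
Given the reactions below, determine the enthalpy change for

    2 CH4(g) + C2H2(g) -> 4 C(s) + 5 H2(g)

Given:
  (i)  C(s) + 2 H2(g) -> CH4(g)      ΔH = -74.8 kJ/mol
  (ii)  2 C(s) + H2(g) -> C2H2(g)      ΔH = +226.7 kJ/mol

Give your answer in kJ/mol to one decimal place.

ΔH = -77.1 kJ/mol

(i) reversed and × 2: (-2)·(-74.8) = +149.6 kJ/mol
(ii) reversed: -226.7 kJ/mol
Summing the manipulated equations, ΔH = (+149.6) + (-226.7) = -77.1 kJ/mol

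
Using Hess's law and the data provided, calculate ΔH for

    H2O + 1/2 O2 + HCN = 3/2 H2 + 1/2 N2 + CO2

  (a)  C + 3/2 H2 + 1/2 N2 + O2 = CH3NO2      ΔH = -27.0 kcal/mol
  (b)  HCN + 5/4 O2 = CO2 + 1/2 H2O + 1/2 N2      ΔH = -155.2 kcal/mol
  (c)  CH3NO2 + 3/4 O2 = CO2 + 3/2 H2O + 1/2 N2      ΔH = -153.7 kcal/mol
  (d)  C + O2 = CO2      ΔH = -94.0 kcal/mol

ΔH = -68.5 kcal/mol

(a) reversed (H2 must end up as a product): +27.0 kcal/mol
(b) as written (HCN already on the reactant side): -155.2 kcal/mol
(c) reversed: +153.7 kcal/mol
(d) as written: -94.0 kcal/mol
Since enthalpy is a state function, ΔH = (-1)·(-27.0) + (1)·(-155.2) + (-1)·(-153.7) + (1)·(-94.0) = -68.5 kcal/mol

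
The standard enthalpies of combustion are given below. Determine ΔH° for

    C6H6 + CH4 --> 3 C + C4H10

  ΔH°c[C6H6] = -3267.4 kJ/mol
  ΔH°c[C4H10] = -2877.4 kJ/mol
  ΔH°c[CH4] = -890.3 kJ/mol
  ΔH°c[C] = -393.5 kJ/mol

ΔH° = -99.8 kJ/mol

Using ΔH = Σ nΔHc°(reactants) − Σ nΔHc°(products):
= [1·(-3267.4) + 1·(-890.3)] − [3·(-393.5) + 1·(-2877.4)]
= -99.8 kJ/mol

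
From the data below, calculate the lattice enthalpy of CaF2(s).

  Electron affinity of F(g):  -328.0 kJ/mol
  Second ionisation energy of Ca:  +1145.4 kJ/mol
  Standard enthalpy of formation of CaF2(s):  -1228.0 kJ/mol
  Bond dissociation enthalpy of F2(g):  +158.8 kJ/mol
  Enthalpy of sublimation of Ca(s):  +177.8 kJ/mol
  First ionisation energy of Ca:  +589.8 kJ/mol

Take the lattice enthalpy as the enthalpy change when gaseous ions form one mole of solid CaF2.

ΔHf° = 1·ΔHsub + 1·(ΣIE) + 1·D(F2) + 2·EA + U
-1228.0 = 1·(+177.8) + 1·(+1735.2) + 1·(+158.8) + 2·(-328.0) + U
U = -1228.0 − (+1415.8) = -2643.8 kJ/mol

U = -2643.8 kJ/mol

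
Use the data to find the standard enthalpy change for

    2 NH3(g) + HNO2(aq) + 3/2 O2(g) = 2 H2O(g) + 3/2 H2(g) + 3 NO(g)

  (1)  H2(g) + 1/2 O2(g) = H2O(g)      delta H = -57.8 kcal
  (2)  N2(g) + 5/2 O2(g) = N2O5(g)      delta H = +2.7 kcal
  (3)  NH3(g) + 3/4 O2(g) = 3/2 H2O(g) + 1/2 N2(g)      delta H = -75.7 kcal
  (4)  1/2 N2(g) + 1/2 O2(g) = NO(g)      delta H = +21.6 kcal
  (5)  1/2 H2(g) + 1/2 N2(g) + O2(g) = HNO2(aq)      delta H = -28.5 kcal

delta H = -0.3 kcal

(1) reversed: +57.8 kcal
(2): not needed (N2O5(g) appears nowhere else).
(3) × 2 (×2 to match 2 NH3(g) in the target): (2)·(-75.7) = -151.4 kcal
(4) × 3 (scale by 3 for the 3 NO(g)): (3)·(+21.6) = +64.8 kcal
(5) reversed (reverse to put HNO2(aq) on the reactant side): +28.5 kcal
delta H = (+57.8) + (-151.4) + (+64.8) + (+28.5) = -0.3 kcal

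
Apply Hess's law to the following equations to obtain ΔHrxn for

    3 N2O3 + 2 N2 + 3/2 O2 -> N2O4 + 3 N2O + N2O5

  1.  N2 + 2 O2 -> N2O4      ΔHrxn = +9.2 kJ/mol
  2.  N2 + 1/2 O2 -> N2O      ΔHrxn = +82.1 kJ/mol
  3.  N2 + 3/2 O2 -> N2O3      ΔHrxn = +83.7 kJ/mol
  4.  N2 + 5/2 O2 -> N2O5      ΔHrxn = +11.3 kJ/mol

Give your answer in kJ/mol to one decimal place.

ΔHrxn = 15.7 kJ/mol

eq. 1 as written: +9.2 kJ/mol
eq. 2 × 3: (3)·(+82.1) = +246.3 kJ/mol
eq. 3 reversed and × 3: (-3)·(+83.7) = -251.1 kJ/mol
eq. 4 as written: +11.3 kJ/mol
Combining the equations, ΔHrxn = (+9.2) + (+246.3) + (-251.1) + (+11.3) = 15.7 kJ/mol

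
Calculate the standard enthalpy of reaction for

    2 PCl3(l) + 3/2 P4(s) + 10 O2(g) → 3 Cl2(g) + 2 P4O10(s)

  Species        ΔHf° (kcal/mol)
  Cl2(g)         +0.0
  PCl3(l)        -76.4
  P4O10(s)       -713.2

ΔH°rxn = Σ nΔHf°(products) − Σ nΔHf°(reactants).
Products: 3·(+0.0) + 2·(-713.2) = -1426.4
Reactants: 2·(-76.4) + 3/2·(+0.0) + 10·(+0.0) = -152.8
ΔH°rxn = (-1426.4) − (-152.8) = -1273.6 kcal/mol

ΔH°rxn = -1273.6 kcal/mol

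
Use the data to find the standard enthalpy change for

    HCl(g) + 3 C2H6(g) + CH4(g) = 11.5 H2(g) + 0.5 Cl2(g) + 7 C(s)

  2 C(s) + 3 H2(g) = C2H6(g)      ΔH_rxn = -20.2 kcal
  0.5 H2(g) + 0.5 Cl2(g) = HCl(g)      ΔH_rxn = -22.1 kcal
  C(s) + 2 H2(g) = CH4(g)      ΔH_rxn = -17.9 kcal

ΔH_rxn = 100.6 kcal

equation 1 reversed and × 3 (reverse to put C2H6(g) on the reactant side; ×3 to match 3 C2H6(g) in the target): (-3)·(-20.2) = +60.6 kcal
equation 2 reversed (reverse to put HCl(g) on the reactant side): +22.1 kcal
equation 3 reversed (CH4(g) must end up as a reactant): +17.9 kcal
Combining the equations, ΔH_rxn = (+60.6) + (+22.1) + (+17.9) = 100.6 kcal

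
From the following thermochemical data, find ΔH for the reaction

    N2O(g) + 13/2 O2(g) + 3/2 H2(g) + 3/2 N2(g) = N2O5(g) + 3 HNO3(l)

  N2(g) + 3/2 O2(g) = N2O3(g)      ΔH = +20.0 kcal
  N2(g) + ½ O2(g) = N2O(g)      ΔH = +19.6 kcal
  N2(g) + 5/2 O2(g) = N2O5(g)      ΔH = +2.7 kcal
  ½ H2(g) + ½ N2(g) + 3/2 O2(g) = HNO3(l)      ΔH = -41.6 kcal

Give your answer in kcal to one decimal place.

ΔH = -141.7 kcal

equation 1: not needed.
equation 2 reversed: -19.6 kcal
equation 3 as written: +2.7 kcal
equation 4 × 3: (3)·(-41.6) = -124.8 kcal
ΔH = (-1)·(+19.6) + (1)·(+2.7) + (3)·(-41.6) = -141.7 kcal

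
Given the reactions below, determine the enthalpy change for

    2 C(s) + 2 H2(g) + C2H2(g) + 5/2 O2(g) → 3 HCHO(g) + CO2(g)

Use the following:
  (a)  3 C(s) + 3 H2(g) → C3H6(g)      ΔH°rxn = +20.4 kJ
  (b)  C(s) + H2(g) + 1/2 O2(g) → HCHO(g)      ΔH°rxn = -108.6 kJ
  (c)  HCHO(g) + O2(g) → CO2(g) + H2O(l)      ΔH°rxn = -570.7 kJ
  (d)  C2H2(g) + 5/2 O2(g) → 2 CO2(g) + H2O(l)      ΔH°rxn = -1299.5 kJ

(a): not needed.
(b) × 2: (2)·(-108.6) = -217.2 kJ
(c) reversed: +570.7 kJ
(d) as written: -1299.5 kJ
By Hess's law, ΔH°rxn = (-217.2) + (+570.7) + (-1299.5) = -946.0 kJ

ΔH°rxn = -946.0 kJ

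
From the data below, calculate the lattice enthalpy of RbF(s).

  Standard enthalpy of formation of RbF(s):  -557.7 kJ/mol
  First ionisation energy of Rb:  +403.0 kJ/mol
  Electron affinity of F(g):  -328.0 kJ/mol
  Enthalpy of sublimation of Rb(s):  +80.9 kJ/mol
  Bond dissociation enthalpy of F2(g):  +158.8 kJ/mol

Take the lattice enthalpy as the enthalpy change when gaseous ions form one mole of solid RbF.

U = -793.0 kJ/mol

ΔHf° = 1·ΔHsub + 1·(ΣIE) + 1/2·D(F2) + 1·EA + U
-557.7 = 1·(+80.9) + 1·(+403.0) + 1/2·(+158.8) + 1·(-328.0) + U
U = -557.7 − (+235.3) = -793.0 kJ/mol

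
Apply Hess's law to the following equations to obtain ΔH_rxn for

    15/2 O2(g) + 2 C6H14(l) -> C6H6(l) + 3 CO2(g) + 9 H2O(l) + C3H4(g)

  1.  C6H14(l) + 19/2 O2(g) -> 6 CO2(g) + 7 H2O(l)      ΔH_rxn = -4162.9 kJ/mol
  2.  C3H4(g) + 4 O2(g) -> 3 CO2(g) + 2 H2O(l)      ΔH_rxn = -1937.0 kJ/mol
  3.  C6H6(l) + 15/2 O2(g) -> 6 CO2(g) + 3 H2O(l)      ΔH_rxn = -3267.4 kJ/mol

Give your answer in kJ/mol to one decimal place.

ΔH_rxn = -3121.4 kJ/mol

eq. 1 × 2: (2)·(-4162.9) = -8325.8 kJ/mol
eq. 2 reversed: +1937.0 kJ/mol
eq. 3 reversed: +3267.4 kJ/mol
ΔH_rxn = (2)·(-4162.9) + (-1)·(-1937.0) + (-1)·(-3267.4) = -3121.4 kJ/mol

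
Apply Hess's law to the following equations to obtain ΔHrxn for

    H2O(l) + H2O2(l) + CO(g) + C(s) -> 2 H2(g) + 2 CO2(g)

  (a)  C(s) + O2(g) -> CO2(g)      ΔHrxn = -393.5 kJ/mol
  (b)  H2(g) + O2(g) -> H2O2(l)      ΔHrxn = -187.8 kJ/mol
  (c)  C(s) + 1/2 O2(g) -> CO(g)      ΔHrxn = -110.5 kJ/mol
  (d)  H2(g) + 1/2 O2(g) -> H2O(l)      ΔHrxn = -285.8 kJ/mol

ΔHrxn = -202.9 kJ/mol

(a) × 2: (2)·(-393.5) = -787.0 kJ/mol
(b) reversed: +187.8 kJ/mol
(c) reversed: +110.5 kJ/mol
(d) reversed: +285.8 kJ/mol
Summing the manipulated equations, ΔHrxn = (-787.0) + (+187.8) + (+110.5) + (+285.8) = -202.9 kJ/mol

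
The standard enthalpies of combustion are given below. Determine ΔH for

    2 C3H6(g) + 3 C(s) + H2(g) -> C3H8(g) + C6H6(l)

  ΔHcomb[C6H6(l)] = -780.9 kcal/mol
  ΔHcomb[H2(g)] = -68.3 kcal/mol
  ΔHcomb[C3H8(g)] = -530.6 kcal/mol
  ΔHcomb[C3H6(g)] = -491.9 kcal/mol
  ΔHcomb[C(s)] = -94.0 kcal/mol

ΔH = -22.6 kcal/mol

Using ΔH = Σ nΔHc°(reactants) − Σ nΔHc°(products):
= [2·(-491.9) + 3·(-94.0) + 1·(-68.3)] − [1·(-530.6) + 1·(-780.9)]
= -22.6 kcal/mol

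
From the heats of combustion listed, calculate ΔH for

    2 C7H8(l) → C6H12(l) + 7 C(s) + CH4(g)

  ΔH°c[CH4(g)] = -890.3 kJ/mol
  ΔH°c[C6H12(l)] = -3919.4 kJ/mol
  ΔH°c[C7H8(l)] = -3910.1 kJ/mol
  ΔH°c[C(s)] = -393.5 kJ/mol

With combustion enthalpies, reactants minus products:
= [2·(-3910.1)] − [1·(-3919.4) + 7·(-393.5) + 1·(-890.3)]
= -256.0 kJ/mol

ΔH = -256.0 kJ/mol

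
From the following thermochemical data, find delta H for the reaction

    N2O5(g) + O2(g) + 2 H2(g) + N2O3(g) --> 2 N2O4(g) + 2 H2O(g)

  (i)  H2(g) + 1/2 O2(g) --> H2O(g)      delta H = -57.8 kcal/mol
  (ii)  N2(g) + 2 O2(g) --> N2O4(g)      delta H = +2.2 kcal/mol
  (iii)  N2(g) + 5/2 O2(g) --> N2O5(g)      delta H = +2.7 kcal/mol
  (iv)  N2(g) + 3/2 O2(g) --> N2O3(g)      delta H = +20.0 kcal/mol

delta H = -133.9 kcal/mol

(i) × 2: (2)·(-57.8) = -115.6 kcal/mol
(ii) × 2: (2)·(+2.2) = +4.4 kcal/mol
(iii) reversed: -2.7 kcal/mol
(iv) reversed: -20.0 kcal/mol
By Hess's law, delta H = (2)·(-57.8) + (2)·(+2.2) + (-1)·(+2.7) + (-1)·(+20.0) = -133.9 kcal/mol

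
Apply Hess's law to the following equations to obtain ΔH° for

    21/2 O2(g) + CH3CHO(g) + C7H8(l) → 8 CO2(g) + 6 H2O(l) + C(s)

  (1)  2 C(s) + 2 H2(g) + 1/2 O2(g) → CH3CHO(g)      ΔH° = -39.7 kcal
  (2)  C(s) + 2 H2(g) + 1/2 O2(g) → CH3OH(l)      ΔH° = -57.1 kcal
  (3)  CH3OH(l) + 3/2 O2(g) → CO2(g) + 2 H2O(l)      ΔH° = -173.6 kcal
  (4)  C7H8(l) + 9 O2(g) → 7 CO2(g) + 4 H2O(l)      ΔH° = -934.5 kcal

(1) reversed: +39.7 kcal
(2) as written: -57.1 kcal
(3) as written: -173.6 kcal
(4) as written: -934.5 kcal
Since enthalpy is a state function, ΔH° = (+39.7) + (-57.1) + (-173.6) + (-934.5) = -1125.5 kcal

ΔH° = -1125.5 kcal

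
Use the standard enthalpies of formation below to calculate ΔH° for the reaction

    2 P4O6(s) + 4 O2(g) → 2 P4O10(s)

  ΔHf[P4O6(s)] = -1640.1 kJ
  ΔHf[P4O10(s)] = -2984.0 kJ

ΔH° = -2687.8 kJ

Products: 2·(-2984.0) = -5968.0
Reactants: 2·(-1640.1) + 4·(+0.0) = -3280.2
ΔH° = (-5968.0) − (-3280.2) = -2687.8 kJ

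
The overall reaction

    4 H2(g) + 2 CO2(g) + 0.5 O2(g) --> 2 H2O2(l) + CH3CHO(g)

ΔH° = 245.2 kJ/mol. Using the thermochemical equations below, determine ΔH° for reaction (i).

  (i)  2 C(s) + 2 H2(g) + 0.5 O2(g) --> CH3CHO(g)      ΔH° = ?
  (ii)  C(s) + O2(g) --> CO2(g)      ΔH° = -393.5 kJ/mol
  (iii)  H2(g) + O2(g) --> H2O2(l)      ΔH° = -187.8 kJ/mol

(i) as written (CH3CHO(g) already on the product side): contributes x
(ii) reversed and × 2 (reverse to put CO2(g) on the reactant side; scale by 2 for the 2 CO2(g)): (-2)·(-393.5) = +787.0 kJ/mol
(iii) × 2 (scale by 2 for the 2 H2O2(l)): (2)·(-187.8) = -375.6 kJ/mol
+245.2 = (+787.0) + (-375.6) + x
x = (+245.2 − (+411.4)) / (1) = -166.2 kJ/mol

ΔH° = -166.2 kJ/mol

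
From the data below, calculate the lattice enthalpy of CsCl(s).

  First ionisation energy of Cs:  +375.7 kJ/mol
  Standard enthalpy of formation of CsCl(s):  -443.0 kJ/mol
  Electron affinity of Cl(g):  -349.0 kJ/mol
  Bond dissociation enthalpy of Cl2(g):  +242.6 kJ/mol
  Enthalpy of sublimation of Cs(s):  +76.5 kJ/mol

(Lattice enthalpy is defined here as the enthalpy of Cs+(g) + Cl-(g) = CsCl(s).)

ΔHf° = 1·ΔHsub + 1·(ΣIE) + 1/2·D(Cl2) + 1·EA + U
-443.0 = 1·(+76.5) + 1·(+375.7) + 1/2·(+242.6) + 1·(-349.0) + U
U = -443.0 − (+224.5) = -667.5 kJ/mol

U = -667.5 kJ/mol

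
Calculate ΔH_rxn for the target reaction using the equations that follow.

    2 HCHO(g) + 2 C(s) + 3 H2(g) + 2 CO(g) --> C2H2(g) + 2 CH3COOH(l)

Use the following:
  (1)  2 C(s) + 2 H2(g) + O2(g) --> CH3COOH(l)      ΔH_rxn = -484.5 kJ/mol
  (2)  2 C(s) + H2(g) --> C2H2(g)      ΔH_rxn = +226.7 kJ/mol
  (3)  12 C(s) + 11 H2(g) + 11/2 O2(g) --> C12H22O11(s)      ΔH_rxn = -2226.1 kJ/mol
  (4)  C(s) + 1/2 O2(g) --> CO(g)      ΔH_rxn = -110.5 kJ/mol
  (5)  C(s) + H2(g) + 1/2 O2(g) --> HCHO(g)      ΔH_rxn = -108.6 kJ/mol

(1) × 2 (scale by 2 for the 2 CH3COOH(l)): (2)·(-484.5) = -969.0 kJ/mol
(2) as written (C2H2(g) already on the product side): +226.7 kJ/mol
(3): not needed (C12H22O11(s) appears nowhere else).
(4) reversed and × 2 (reverse to put CO(g) on the reactant side; ×2 to match 2 CO(g) in the target): (-2)·(-110.5) = +221.0 kJ/mol
(5) reversed and × 2 (reverse to put HCHO(g) on the reactant side; scale by 2 for the 2 HCHO(g)): (-2)·(-108.6) = +217.2 kJ/mol
ΔH_rxn = (2)·(-484.5) + (1)·(+226.7) + (-2)·(-110.5) + (-2)·(-108.6) = -304.1 kJ/mol

ΔH_rxn = -304.1 kJ/mol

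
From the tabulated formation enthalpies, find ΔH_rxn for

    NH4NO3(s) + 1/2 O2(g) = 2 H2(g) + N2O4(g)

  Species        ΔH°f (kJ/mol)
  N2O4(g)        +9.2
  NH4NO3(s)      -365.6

Products: 2·(+0.0) + 1·(+9.2) = +9.2
Reactants: 1·(-365.6) + 1/2·(+0.0) = -365.6
ΔH_rxn = (+9.2) − (-365.6) = 374.8 kJ/mol

ΔH_rxn = 374.8 kJ/mol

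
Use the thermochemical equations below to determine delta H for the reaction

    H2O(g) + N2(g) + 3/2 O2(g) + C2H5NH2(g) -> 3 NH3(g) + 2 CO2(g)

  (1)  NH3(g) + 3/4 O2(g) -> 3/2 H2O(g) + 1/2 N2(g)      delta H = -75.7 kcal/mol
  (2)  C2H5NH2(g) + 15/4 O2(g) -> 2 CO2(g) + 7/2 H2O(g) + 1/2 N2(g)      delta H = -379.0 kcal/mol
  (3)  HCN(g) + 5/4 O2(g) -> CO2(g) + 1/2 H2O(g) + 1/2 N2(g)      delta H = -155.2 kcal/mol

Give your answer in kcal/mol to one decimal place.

(1) reversed and × 3: (-3)·(-75.7) = +227.1 kcal/mol
(2) as written: -379.0 kcal/mol
(3): not needed.
delta H = (+227.1) + (-379.0) = -151.9 kcal/mol

delta H = -151.9 kcal/mol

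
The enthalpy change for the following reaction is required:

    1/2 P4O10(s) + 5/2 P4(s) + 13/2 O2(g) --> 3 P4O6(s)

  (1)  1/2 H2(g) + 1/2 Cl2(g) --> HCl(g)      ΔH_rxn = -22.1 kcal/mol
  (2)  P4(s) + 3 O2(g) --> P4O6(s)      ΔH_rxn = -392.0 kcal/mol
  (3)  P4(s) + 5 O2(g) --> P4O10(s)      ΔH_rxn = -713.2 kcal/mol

(1): not needed.
(2) × 3: (3)·(-392.0) = -1176.0 kcal/mol
(3) reversed and × 1/2: (-1/2)·(-713.2) = +356.6 kcal/mol
ΔH_rxn = (3)·(-392.0) + (-1/2)·(-713.2) = -819.4 kcal/mol

ΔH_rxn = -819.4 kcal/mol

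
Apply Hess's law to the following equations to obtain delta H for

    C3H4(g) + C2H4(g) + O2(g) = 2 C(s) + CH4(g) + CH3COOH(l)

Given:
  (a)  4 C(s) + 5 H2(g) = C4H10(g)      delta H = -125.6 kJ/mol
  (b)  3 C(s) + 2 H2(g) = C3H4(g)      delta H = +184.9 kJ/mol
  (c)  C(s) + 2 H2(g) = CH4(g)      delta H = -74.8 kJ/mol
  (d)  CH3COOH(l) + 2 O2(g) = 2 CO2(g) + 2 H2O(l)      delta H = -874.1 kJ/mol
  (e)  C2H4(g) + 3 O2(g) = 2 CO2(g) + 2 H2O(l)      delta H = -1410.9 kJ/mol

delta H = -796.5 kJ/mol

(a): not needed.
(b) reversed: -184.9 kJ/mol
(c) as written: -74.8 kJ/mol
(d) reversed: +874.1 kJ/mol
(e) as written: -1410.9 kJ/mol
delta H = (-184.9) + (-74.8) + (+874.1) + (-1410.9) = -796.5 kJ/mol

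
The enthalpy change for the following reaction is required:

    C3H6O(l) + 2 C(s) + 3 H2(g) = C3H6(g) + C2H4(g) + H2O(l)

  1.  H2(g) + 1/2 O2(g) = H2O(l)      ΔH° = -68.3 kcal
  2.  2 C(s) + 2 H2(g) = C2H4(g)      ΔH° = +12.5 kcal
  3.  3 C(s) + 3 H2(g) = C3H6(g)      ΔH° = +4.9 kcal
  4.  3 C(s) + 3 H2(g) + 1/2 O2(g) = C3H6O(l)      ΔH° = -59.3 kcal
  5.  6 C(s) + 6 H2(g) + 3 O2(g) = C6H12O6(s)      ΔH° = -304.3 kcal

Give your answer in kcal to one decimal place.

eq. 1 as written: -68.3 kcal
eq. 2 as written: +12.5 kcal
eq. 3 as written: +4.9 kcal
eq. 4 reversed: +59.3 kcal
eq. 5: not needed.
Combining the equations, ΔH° = (1)·(-68.3) + (1)·(+12.5) + (1)·(+4.9) + (-1)·(-59.3) = 8.4 kcal

ΔH° = 8.4 kcal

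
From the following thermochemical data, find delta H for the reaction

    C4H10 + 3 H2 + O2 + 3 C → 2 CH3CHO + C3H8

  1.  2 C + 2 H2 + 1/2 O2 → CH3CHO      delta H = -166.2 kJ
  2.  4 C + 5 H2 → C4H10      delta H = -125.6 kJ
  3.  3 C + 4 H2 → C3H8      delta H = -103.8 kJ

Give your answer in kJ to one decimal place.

delta H = -310.6 kJ

eq. 1 × 2 (scale by 2 for the 2 CH3CHO): (2)·(-166.2) = -332.4 kJ
eq. 2 reversed (reverse to put C4H10 on the reactant side): +125.6 kJ
eq. 3 as written (C3H8 already on the product side): -103.8 kJ
Since enthalpy is a state function, delta H = (2)·(-166.2) + (-1)·(-125.6) + (1)·(-103.8) = -310.6 kJ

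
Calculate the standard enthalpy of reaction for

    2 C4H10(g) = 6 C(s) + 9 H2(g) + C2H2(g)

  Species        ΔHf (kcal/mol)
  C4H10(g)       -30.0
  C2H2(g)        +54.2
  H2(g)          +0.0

ΔHrxn = 114.2 kcal/mol

ΔH°rxn = Σ nΔHf°(products) − Σ nΔHf°(reactants).
Products: 6·(+0.0) + 9·(+0.0) + 1·(+54.2) = +54.2
Reactants: 2·(-30.0) = -60.0
ΔHrxn = (+54.2) − (-60.0) = 114.2 kcal/mol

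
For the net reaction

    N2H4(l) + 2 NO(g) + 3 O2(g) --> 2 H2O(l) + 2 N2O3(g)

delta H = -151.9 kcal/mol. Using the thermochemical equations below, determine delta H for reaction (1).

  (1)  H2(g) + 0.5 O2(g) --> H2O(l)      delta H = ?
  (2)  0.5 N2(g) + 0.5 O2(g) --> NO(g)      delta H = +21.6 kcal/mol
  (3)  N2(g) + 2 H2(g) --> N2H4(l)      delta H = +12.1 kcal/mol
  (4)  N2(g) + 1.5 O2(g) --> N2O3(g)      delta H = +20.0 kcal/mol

(1) × 2: contributes 2·x
(2) reversed and × 2: (-2)·(+21.6) = -43.2 kcal/mol
(3) reversed: -12.1 kcal/mol
(4) × 2: (2)·(+20.0) = +40.0 kcal/mol
-151.9 = (-43.2) + (-12.1) + (+40.0) + 2·x
x = (-151.9 − (-15.3)) / (2) = -68.3 kcal/mol

delta H = -68.3 kcal/mol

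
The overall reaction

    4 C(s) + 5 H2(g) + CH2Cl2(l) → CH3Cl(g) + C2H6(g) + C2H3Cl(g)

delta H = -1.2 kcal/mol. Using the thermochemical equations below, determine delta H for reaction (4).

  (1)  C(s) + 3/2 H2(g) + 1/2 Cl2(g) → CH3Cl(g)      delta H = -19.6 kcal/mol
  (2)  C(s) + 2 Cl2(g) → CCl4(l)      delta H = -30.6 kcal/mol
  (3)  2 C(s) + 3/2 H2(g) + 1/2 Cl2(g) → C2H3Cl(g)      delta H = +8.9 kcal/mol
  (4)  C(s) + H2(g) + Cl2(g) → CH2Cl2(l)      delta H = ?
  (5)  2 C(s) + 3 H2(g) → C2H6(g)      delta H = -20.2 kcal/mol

delta H = -29.7 kcal/mol

(1) as written: -19.6 kcal/mol
(2): not needed.
(3) as written: +8.9 kcal/mol
(4) reversed: contributes −x
(5) as written: -20.2 kcal/mol
-1.2 = (-19.6) + (+8.9) + (-20.2) − x
x = (-1.2 − (-30.9)) / (-1) = -29.7 kcal/mol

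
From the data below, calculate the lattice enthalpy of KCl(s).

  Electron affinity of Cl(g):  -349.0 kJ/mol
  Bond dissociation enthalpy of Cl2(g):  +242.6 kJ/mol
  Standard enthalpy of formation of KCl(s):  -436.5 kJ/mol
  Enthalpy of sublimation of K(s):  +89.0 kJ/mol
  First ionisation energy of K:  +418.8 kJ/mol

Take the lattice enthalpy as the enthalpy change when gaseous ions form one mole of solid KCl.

ΔHf° = 1·ΔHsub + 1·(ΣIE) + 1/2·D(Cl2) + 1·EA + U
-436.5 = 1·(+89.0) + 1·(+418.8) + 1/2·(+242.6) + 1·(-349.0) + U
U = -436.5 − (+280.1) = -716.6 kJ/mol

U = -716.6 kJ/mol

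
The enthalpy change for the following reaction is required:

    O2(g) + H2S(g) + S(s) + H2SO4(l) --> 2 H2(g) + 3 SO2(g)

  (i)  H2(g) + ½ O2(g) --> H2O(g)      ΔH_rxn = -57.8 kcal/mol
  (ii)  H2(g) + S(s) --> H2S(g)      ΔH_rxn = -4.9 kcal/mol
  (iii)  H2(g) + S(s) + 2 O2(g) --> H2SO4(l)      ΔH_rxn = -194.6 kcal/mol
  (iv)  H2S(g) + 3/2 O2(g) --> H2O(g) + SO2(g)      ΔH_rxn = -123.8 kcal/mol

(i) reversed and × 3: (-3)·(-57.8) = +173.4 kcal/mol
(ii) × 2: (2)·(-4.9) = -9.8 kcal/mol
(iii) reversed: +194.6 kcal/mol
(iv) × 3: (3)·(-123.8) = -371.4 kcal/mol
ΔH_rxn = (+173.4) + (-9.8) + (+194.6) + (-371.4) = -13.2 kcal/mol

ΔH_rxn = -13.2 kcal/mol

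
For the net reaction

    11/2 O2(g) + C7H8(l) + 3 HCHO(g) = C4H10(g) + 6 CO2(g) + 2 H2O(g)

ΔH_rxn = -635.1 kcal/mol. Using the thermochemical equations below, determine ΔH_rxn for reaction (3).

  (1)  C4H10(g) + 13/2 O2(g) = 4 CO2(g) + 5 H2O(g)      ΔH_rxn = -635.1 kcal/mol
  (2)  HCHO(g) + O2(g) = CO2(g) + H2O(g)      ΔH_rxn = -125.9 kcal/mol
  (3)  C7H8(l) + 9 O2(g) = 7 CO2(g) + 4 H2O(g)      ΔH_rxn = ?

ΔH_rxn = -892.5 kcal/mol

(1) reversed (C4H10(g) must end up as a product): +635.1 kcal/mol
(2) × 3 (scale by 3 for the 3 HCHO(g)): (3)·(-125.9) = -377.7 kcal/mol
(3) as written (C7H8(l) already on the reactant side): contributes x
-635.1 = (+635.1) + (-377.7) + x
x = (-635.1 − (+257.4)) / (1) = -892.5 kcal/mol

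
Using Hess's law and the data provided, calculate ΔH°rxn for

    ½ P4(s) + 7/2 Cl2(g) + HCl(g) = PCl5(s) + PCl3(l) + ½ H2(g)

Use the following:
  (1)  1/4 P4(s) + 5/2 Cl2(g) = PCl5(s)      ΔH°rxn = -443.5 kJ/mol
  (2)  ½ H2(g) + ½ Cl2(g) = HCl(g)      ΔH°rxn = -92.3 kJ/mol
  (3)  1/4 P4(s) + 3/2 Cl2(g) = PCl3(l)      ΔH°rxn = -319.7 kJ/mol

(1) as written: -443.5 kJ/mol
(2) reversed: +92.3 kJ/mol
(3) as written: -319.7 kJ/mol
Since enthalpy is a state function, ΔH°rxn = (1)·(-443.5) + (-1)·(-92.3) + (1)·(-319.7) = -670.9 kJ/mol

ΔH°rxn = -670.9 kJ/mol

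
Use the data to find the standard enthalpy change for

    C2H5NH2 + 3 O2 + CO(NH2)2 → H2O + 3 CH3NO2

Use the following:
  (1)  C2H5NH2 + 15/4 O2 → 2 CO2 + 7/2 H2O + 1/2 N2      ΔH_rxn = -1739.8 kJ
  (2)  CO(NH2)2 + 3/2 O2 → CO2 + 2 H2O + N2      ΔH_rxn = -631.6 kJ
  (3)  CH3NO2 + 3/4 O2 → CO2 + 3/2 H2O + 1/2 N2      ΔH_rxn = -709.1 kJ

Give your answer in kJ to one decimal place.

(1) as written: -1739.8 kJ
(2) as written: -631.6 kJ
(3) reversed and × 3: (-3)·(-709.1) = +2127.3 kJ
Since enthalpy is a state function, ΔH_rxn = (-1739.8) + (-631.6) + (+2127.3) = -244.1 kJ

ΔH_rxn = -244.1 kJ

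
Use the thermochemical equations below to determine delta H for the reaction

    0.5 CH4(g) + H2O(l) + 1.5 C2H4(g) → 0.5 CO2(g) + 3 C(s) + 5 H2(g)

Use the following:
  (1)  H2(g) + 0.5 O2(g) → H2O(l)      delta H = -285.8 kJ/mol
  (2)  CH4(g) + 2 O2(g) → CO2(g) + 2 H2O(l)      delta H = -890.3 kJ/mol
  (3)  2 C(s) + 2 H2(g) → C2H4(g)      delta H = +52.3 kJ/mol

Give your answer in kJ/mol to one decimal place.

delta H = 48.0 kJ/mol

(1) reversed and × 2: (-2)·(-285.8) = +571.6 kJ/mol
(2) × 1/2: (1/2)·(-890.3) = -445.15 kJ/mol
(3) reversed and × 3/2: (-3/2)·(+52.3) = -78.45 kJ/mol
delta H = (-2)·(-285.8) + (1/2)·(-890.3) + (-3/2)·(+52.3) = 48.0 kJ/mol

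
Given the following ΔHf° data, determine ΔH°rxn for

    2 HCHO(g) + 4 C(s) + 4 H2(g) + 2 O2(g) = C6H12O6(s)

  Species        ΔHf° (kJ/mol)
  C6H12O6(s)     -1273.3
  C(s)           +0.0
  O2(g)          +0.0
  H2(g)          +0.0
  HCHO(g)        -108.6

ΔH°rxn = -1056.1 kJ/mol

Products: 1·(-1273.3) = -1273.3
Reactants: 2·(-108.6) + 4·(+0.0) + 4·(+0.0) + 2·(+0.0) = -217.2
ΔH°rxn = (-1273.3) − (-217.2) = -1056.1 kJ/mol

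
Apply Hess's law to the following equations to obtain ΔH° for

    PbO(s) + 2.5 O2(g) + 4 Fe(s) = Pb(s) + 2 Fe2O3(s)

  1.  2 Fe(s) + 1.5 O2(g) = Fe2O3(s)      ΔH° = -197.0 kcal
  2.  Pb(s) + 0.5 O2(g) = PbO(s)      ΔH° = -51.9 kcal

eq. 1 × 2: (2)·(-197.0) = -394.0 kcal
eq. 2 reversed: +51.9 kcal
Summing the manipulated equations, ΔH° = (2)·(-197.0) + (-1)·(-51.9) = -342.1 kcal

ΔH° = -342.1 kcal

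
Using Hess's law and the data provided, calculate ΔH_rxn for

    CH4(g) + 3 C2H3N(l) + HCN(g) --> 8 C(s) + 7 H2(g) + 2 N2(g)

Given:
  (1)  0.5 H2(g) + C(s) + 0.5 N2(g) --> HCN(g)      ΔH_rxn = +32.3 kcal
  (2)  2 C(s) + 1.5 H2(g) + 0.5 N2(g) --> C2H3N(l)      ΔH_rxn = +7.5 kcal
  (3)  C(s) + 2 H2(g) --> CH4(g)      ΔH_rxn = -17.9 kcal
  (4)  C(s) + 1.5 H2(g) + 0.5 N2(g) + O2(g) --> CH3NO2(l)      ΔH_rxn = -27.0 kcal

ΔH_rxn = -36.9 kcal

(1) reversed (reverse to put HCN(g) on the reactant side): -32.3 kcal
(2) reversed and × 3 (reverse to put C2H3N(l) on the reactant side; scale by 3 for the 3 C2H3N(l)): (-3)·(+7.5) = -22.5 kcal
(3) reversed (CH4(g) must end up as a reactant): +17.9 kcal
(4): not needed (CH3NO2(l) appears nowhere else).
ΔH_rxn = (-1)·(+32.3) + (-3)·(+7.5) + (-1)·(-17.9) = -36.9 kcal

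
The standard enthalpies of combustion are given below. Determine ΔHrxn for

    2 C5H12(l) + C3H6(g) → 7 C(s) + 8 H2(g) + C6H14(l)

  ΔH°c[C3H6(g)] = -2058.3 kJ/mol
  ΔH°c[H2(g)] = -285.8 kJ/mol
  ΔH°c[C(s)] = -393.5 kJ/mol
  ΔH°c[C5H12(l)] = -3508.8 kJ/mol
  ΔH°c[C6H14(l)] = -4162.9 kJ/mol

Using ΔH = Σ nΔHc°(reactants) − Σ nΔHc°(products):
= [2·(-3508.8) + 1·(-2058.3)] − [7·(-393.5) + 8·(-285.8) + 1·(-4162.9)]
= 127.9 kJ/mol

ΔHrxn = 127.9 kJ/mol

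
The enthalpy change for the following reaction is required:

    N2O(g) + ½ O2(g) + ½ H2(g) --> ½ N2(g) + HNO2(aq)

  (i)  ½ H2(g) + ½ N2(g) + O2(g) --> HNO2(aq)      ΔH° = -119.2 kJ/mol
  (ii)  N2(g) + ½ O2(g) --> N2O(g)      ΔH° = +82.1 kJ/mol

ΔH° = -201.3 kJ/mol

(i) as written: -119.2 kJ/mol
(ii) reversed: -82.1 kJ/mol
Summing the manipulated equations, ΔH° = (1)·(-119.2) + (-1)·(+82.1) = -201.3 kJ/mol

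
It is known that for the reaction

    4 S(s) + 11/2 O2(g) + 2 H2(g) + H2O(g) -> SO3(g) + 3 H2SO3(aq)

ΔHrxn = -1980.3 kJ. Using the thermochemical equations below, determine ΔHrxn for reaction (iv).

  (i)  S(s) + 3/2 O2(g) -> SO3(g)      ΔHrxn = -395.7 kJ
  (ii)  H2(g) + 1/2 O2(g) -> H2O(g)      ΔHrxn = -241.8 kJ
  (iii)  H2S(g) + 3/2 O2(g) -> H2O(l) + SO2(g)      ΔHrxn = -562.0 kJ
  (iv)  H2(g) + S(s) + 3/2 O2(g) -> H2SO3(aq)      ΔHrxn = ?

(i) as written (SO3(g) already on the product side): -395.7 kJ
(ii) reversed (H2O(g) must end up as a reactant): +241.8 kJ
(iii): not needed (SO2(g) appears nowhere else).
(iv) × 3 (×3 to match 3 H2SO3(aq) in the target): contributes 3·x
-1980.3 = (-395.7) + (+241.8) + 3·x
x = (-1980.3 − (-153.9)) / (3) = -608.8 kJ

ΔHrxn = -608.8 kJ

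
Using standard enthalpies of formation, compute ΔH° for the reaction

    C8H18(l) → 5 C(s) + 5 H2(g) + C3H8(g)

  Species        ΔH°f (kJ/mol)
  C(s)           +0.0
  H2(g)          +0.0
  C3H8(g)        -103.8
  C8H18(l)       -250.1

ΔH° = 146.3 kJ/mol

ΔH°rxn = Σ nΔHf°(products) − Σ nΔHf°(reactants).
Products: 5·(+0.0) + 5·(+0.0) + 1·(-103.8) = -103.8
Reactants: 1·(-250.1) = -250.1
ΔH° = (-103.8) − (-250.1) = 146.3 kJ/mol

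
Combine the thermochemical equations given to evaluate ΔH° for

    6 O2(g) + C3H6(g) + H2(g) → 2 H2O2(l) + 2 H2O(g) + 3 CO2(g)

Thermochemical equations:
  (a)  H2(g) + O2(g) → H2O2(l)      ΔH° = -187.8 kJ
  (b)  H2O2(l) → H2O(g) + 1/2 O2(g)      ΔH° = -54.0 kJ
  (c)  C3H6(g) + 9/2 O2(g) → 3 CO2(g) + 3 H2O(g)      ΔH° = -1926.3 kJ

(a) as written (H2(g) already on the reactant side): -187.8 kJ
(b) reversed: +54.0 kJ
(c) as written (C3H6(g) already on the reactant side): -1926.3 kJ
ΔH° = (-187.8) + (+54.0) + (-1926.3) = -2060.1 kJ

ΔH° = -2060.1 kJ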